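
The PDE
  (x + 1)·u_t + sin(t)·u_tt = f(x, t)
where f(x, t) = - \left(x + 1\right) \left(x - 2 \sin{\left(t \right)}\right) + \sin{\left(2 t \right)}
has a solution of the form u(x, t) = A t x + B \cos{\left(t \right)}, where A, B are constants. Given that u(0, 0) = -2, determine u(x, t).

Answer: u(x, t) = - t x - 2 \cos{\left(t \right)}

Derivation:
Substitute the ansatz u = A t x + B \cos{\left(t \right)} into the left-hand side.
Derivatives of the ansatz:
  u_t = A x - B \sin{\left(t \right)}
  u_tt = - B \cos{\left(t \right)}
Term by term:
  (x + 1)·u_t = A x^{2} + A x - B x \sin{\left(t \right)} - B \sin{\left(t \right)}
  sin(t)·u_tt = - B \sin{\left(t \right)} \cos{\left(t \right)}
So the left-hand side equals
  A x^{2} + A x - B x \sin{\left(t \right)} - B \sin{\left(t \right)} \cos{\left(t \right)} - B \sin{\left(t \right)}
This must equal f(x, t) identically; expanded, f = - x^{2} + 2 x \sin{\left(t \right)} - x + 2 \sin{\left(t \right)} \cos{\left(t \right)} + 2 \sin{\left(t \right)}.
Matching coefficients of the independent functions:
  [x, x^{2}]:  A = -1
  [x \sin{\left(t \right)}, \sin{\left(t \right)} \cos{\left(t \right)}, \sin{\left(t \right)}]:  - B = 2
Solving: A = -1, B = -2.
Check against the point condition:
  u(0, 0) = -2  ⟹  B = -2  ✓
Hence u(x, t) = - t x - 2 \cos{\left(t \right)}.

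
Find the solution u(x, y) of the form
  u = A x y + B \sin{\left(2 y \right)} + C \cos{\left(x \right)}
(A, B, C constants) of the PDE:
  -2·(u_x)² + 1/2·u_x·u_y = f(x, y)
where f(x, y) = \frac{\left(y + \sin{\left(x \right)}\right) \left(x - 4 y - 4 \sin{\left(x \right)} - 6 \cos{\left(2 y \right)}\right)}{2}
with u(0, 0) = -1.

Substitute the ansatz u = A x y + B \sin{\left(2 y \right)} + C \cos{\left(x \right)} into the left-hand side.
Derivatives of the ansatz:
  u_x = A y - C \sin{\left(x \right)}
  u_y = A x + 2 B \cos{\left(2 y \right)}
Term by term:
  -2·(u_x)² = - 2 A^{2} y^{2} + 4 A C y \sin{\left(x \right)} - 2 C^{2} \sin^{2}{\left(x \right)}
  1/2·u_x·u_y = \frac{A^{2} x y}{2} + A B y \cos{\left(2 y \right)} - \frac{A C x \sin{\left(x \right)}}{2} - B C \sin{\left(x \right)} \cos{\left(2 y \right)}
So the left-hand side equals
  \frac{A^{2} x y}{2} - 2 A^{2} y^{2} + A B y \cos{\left(2 y \right)} - \frac{A C x \sin{\left(x \right)}}{2} + 4 A C y \sin{\left(x \right)} - B C \sin{\left(x \right)} \cos{\left(2 y \right)} - 2 C^{2} \sin^{2}{\left(x \right)}
This must equal f(x, y) identically; expanded, f = \frac{x y}{2} + \frac{x \sin{\left(x \right)}}{2} - 2 y^{2} - 4 y \sin{\left(x \right)} - 3 y \cos{\left(2 y \right)} - 2 \sin^{2}{\left(x \right)} - 3 \sin{\left(x \right)} \cos{\left(2 y \right)}.
Matching coefficients of the independent functions:
  [y^{2}]:  - 2 A^{2} = -2
  [x y]:  \frac{A^{2}}{2} = \frac{1}{2}
  [x \sin{\left(x \right)}]:  - \frac{A C}{2} = \frac{1}{2}
  [y \sin{\left(x \right)}]:  4 A C = -4
  [y \cos{\left(2 y \right)}]:  A B = -3
  [\sin{\left(x \right)} \cos{\left(2 y \right)}]:  - B C = -3
  [\sin^{2}{\left(x \right)}]:  - 2 C^{2} = -2
These equations allow (A, B, C) = (-1, 3, 1) or (1, -3, -1).
Impose the point condition(s):
  u(0, 0) = -1  ⟹  C = -1
Only A = 1, B = -3, C = -1 satisfies everything.
Hence u(x, y) = x y - 3 \sin{\left(2 y \right)} - \cos{\left(x \right)}.

Answer: u(x, y) = x y - 3 \sin{\left(2 y \right)} - \cos{\left(x \right)}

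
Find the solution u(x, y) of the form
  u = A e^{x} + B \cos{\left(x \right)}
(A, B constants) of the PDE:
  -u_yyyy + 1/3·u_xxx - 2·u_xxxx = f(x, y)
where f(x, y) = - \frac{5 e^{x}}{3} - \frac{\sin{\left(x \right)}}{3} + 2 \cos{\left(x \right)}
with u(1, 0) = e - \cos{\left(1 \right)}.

Substitute the ansatz u = A e^{x} + B \cos{\left(x \right)} into the left-hand side.
Derivatives of the ansatz:
  u_yyyy = 0
  u_xxx = A e^{x} + B \sin{\left(x \right)}
  u_xxxx = A e^{x} + B \cos{\left(x \right)}
Term by term:
  -u_yyyy = 0
  1/3·u_xxx = \frac{A e^{x}}{3} + \frac{B \sin{\left(x \right)}}{3}
  -2·u_xxxx = - 2 A e^{x} - 2 B \cos{\left(x \right)}
So the left-hand side equals
  - \frac{5 A e^{x}}{3} + \frac{B \sin{\left(x \right)}}{3} - 2 B \cos{\left(x \right)}
This must equal f(x, y) = - \frac{5 e^{x}}{3} - \frac{\sin{\left(x \right)}}{3} + 2 \cos{\left(x \right)} identically.
Matching coefficients of the independent functions:
  [e^{x}]:  - \frac{5 A}{3} = - \frac{5}{3}
  [\sin{\left(x \right)}]:  \frac{B}{3} = - \frac{1}{3}
  [\cos{\left(x \right)}]:  - 2 B = 2
Solving: A = 1, B = -1.
Check against the point condition:
  u(1, 0) = e - \cos{\left(1 \right)}  ⟹  e A + B \cos{\left(1 \right)} = e - \cos{\left(1 \right)}  ✓
Hence u(x, y) = e^{x} - \cos{\left(x \right)}.

Answer: u(x, y) = e^{x} - \cos{\left(x \right)}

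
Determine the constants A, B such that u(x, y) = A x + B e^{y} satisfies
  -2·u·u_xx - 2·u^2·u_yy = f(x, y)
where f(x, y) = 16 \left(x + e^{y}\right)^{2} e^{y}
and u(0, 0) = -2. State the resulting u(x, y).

Answer: u(x, y) = - 2 x - 2 e^{y}

Derivation:
Substitute the ansatz u = A x + B e^{y} into the left-hand side.
Derivatives of the ansatz:
  u_xx = 0
  u_yy = B e^{y}
Term by term:
  -2·u·u_xx = 0
  -2·u^2·u_yy = - 2 A^{2} B x^{2} e^{y} - 4 A B^{2} x e^{2 y} - 2 B^{3} e^{3 y}
So the left-hand side equals
  - 2 A^{2} B x^{2} e^{y} - 4 A B^{2} x e^{2 y} - 2 B^{3} e^{3 y}
This must equal f(x, y) identically; expanded, f = 16 x^{2} e^{y} + 32 x e^{2 y} + 16 e^{3 y}.
Matching coefficients of the independent functions:
  [x e^{2 y}]:  - 4 A B^{2} = 32
  [x^{2} e^{y}]:  - 2 A^{2} B = 16
  [e^{3 y}]:  - 2 B^{3} = 16
Solving: A = -2, B = -2.
Check against the point condition:
  u(0, 0) = -2  ⟹  B = -2  ✓
Hence u(x, y) = - 2 x - 2 e^{y}.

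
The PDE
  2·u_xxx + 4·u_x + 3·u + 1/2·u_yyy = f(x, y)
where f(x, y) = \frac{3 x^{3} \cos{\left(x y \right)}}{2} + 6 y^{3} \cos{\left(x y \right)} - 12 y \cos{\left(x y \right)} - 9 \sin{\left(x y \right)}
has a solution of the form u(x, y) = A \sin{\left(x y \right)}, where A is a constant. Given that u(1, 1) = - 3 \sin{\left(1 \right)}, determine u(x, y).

Substitute the ansatz u = A \sin{\left(x y \right)} into the left-hand side.
Derivatives of the ansatz:
  u_xxx = - A y^{3} \cos{\left(x y \right)}
  u_x = A y \cos{\left(x y \right)}
  u_yyy = - A x^{3} \cos{\left(x y \right)}
Term by term:
  2·u_xxx = - 2 A y^{3} \cos{\left(x y \right)}
  4·u_x = 4 A y \cos{\left(x y \right)}
  3·u = 3 A \sin{\left(x y \right)}
  1/2·u_yyy = - \frac{A x^{3} \cos{\left(x y \right)}}{2}
So the left-hand side equals
  - \frac{A x^{3} \cos{\left(x y \right)}}{2} - 2 A y^{3} \cos{\left(x y \right)} + 4 A y \cos{\left(x y \right)} + 3 A \sin{\left(x y \right)}
This must equal f(x, y) = \frac{3 x^{3} \cos{\left(x y \right)}}{2} + 6 y^{3} \cos{\left(x y \right)} - 12 y \cos{\left(x y \right)} - 9 \sin{\left(x y \right)} identically.
Matching coefficients of the independent functions:
  [x^{3} \cos{\left(x y \right)}]:  - \frac{A}{2} = \frac{3}{2}
  [y \cos{\left(x y \right)}]:  4 A = -12
  [y^{3} \cos{\left(x y \right)}]:  - 2 A = 6
  [\sin{\left(x y \right)}]:  3 A = -9
Solving: A = -3.
Check against the point condition:
  u(1, 1) = - 3 \sin{\left(1 \right)}  ⟹  A \sin{\left(1 \right)} = - 3 \sin{\left(1 \right)}  ✓
Hence u(x, y) = - 3 \sin{\left(x y \right)}.

Answer: u(x, y) = - 3 \sin{\left(x y \right)}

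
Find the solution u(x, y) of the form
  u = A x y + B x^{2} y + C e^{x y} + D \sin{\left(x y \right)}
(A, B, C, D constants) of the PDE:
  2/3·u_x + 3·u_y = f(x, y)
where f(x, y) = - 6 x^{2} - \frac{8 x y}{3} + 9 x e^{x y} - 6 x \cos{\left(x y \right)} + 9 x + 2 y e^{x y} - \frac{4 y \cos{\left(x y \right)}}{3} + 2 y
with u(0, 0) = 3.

Substitute the ansatz u = A x y + B x^{2} y + C e^{x y} + D \sin{\left(x y \right)} into the left-hand side.
Derivatives of the ansatz:
  u_x = A y + 2 B x y + C y e^{x y} + D y \cos{\left(x y \right)}
  u_y = A x + B x^{2} + C x e^{x y} + D x \cos{\left(x y \right)}
Term by term:
  2/3·u_x = \frac{2 A y}{3} + \frac{4 B x y}{3} + \frac{2 C y e^{x y}}{3} + \frac{2 D y \cos{\left(x y \right)}}{3}
  3·u_y = 3 A x + 3 B x^{2} + 3 C x e^{x y} + 3 D x \cos{\left(x y \right)}
So the left-hand side equals
  3 A x + \frac{2 A y}{3} + 3 B x^{2} + \frac{4 B x y}{3} + 3 C x e^{x y} + \frac{2 C y e^{x y}}{3} + 3 D x \cos{\left(x y \right)} + \frac{2 D y \cos{\left(x y \right)}}{3}
This must equal f(x, y) = - 6 x^{2} - \frac{8 x y}{3} + 9 x e^{x y} - 6 x \cos{\left(x y \right)} + 9 x + 2 y e^{x y} - \frac{4 y \cos{\left(x y \right)}}{3} + 2 y identically.
Matching coefficients of the independent functions:
  [x]:  3 A = 9
  [x^{2}]:  3 B = -6
  [y]:  \frac{2 A}{3} = 2
  [x y]:  \frac{4 B}{3} = - \frac{8}{3}
  [x e^{x y}]:  3 C = 9
  [x \cos{\left(x y \right)}]:  3 D = -6
  [y e^{x y}]:  \frac{2 C}{3} = 2
  [y \cos{\left(x y \right)}]:  \frac{2 D}{3} = - \frac{4}{3}
Solving: A = 3, B = -2, C = 3, D = -2.
Check against the point condition:
  u(0, 0) = 3  ⟹  C = 3  ✓
Hence u(x, y) = - 2 x^{2} y + 3 x y + 3 e^{x y} - 2 \sin{\left(x y \right)}.

Answer: u(x, y) = - 2 x^{2} y + 3 x y + 3 e^{x y} - 2 \sin{\left(x y \right)}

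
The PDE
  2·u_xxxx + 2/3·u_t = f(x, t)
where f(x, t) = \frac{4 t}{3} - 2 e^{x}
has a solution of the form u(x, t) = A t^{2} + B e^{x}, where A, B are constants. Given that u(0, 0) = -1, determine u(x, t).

Substitute the ansatz u = A t^{2} + B e^{x} into the left-hand side.
Derivatives of the ansatz:
  u_xxxx = B e^{x}
  u_t = 2 A t
Term by term:
  2·u_xxxx = 2 B e^{x}
  2/3·u_t = \frac{4 A t}{3}
So the left-hand side equals
  \frac{4 A t}{3} + 2 B e^{x}
This must equal f(x, t) = \frac{4 t}{3} - 2 e^{x} identically.
Matching coefficients of the independent functions:
  [t]:  \frac{4 A}{3} = \frac{4}{3}
  [e^{x}]:  2 B = -2
Solving: A = 1, B = -1.
Check against the point condition:
  u(0, 0) = -1  ⟹  B = -1  ✓
Hence u(x, t) = t^{2} - e^{x}.

Answer: u(x, t) = t^{2} - e^{x}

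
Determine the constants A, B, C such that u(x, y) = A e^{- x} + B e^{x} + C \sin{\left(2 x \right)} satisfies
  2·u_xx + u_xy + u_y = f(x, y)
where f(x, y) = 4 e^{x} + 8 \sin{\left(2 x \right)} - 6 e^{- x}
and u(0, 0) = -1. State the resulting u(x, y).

Substitute the ansatz u = A e^{- x} + B e^{x} + C \sin{\left(2 x \right)} into the left-hand side.
Derivatives of the ansatz:
  u_xx = A e^{- x} + B e^{x} - 4 C \sin{\left(2 x \right)}
  u_xy = 0
  u_y = 0
Term by term:
  2·u_xx = 2 A e^{- x} + 2 B e^{x} - 8 C \sin{\left(2 x \right)}
  u_xy = 0
  u_y = 0
So the left-hand side equals
  2 A e^{- x} + 2 B e^{x} - 8 C \sin{\left(2 x \right)}
This must equal f(x, y) = 4 e^{x} + 8 \sin{\left(2 x \right)} - 6 e^{- x} identically.
Matching coefficients of the independent functions:
  [e^{- x}]:  2 A = -6
  [e^{x}]:  2 B = 4
  [\sin{\left(2 x \right)}]:  - 8 C = 8
Solving: A = -3, B = 2, C = -1.
Check against the point condition:
  u(0, 0) = -1  ⟹  A + B = -1  ✓
Hence u(x, y) = 2 e^{x} - \sin{\left(2 x \right)} - 3 e^{- x}.

Answer: u(x, y) = 2 e^{x} - \sin{\left(2 x \right)} - 3 e^{- x}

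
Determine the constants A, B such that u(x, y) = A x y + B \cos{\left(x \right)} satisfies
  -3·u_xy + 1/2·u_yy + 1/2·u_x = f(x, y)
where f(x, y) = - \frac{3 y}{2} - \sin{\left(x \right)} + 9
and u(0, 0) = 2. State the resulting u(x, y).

Substitute the ansatz u = A x y + B \cos{\left(x \right)} into the left-hand side.
Derivatives of the ansatz:
  u_xy = A
  u_yy = 0
  u_x = A y - B \sin{\left(x \right)}
Term by term:
  -3·u_xy = - 3 A
  1/2·u_yy = 0
  1/2·u_x = \frac{A y}{2} - \frac{B \sin{\left(x \right)}}{2}
So the left-hand side equals
  \frac{A y}{2} - 3 A - \frac{B \sin{\left(x \right)}}{2}
This must equal f(x, y) = - \frac{3 y}{2} - \sin{\left(x \right)} + 9 identically.
Matching coefficients of the independent functions:
  [constant term]:  - 3 A = 9
  [y]:  \frac{A}{2} = - \frac{3}{2}
  [\sin{\left(x \right)}]:  - \frac{B}{2} = -1
Solving: A = -3, B = 2.
Check against the point condition:
  u(0, 0) = 2  ⟹  B = 2  ✓
Hence u(x, y) = - 3 x y + 2 \cos{\left(x \right)}.

Answer: u(x, y) = - 3 x y + 2 \cos{\left(x \right)}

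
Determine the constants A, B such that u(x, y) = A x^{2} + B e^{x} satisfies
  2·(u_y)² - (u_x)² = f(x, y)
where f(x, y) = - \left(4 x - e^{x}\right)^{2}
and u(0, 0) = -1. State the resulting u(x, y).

Substitute the ansatz u = A x^{2} + B e^{x} into the left-hand side.
Derivatives of the ansatz:
  u_y = 0
  u_x = 2 A x + B e^{x}
Term by term:
  2·(u_y)² = 0
  -(u_x)² = - 4 A^{2} x^{2} - 4 A B x e^{x} - B^{2} e^{2 x}
So the left-hand side equals
  - 4 A^{2} x^{2} - 4 A B x e^{x} - B^{2} e^{2 x}
This must equal f(x, y) identically; expanded, f = - 16 x^{2} + 8 x e^{x} - e^{2 x}.
Matching coefficients of the independent functions:
  [x^{2}]:  - 4 A^{2} = -16
  [x e^{x}]:  - 4 A B = 8
  [e^{2 x}]:  - B^{2} = -1
These equations allow (A, B) = (-2, 1) or (2, -1).
Impose the point condition(s):
  u(0, 0) = -1  ⟹  B = -1
Only A = 2, B = -1 satisfies everything.
Hence u(x, y) = 2 x^{2} - e^{x}.

Answer: u(x, y) = 2 x^{2} - e^{x}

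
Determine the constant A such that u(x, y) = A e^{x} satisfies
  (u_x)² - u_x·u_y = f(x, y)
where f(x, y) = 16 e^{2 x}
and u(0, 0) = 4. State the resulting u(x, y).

Substitute the ansatz u = A e^{x} into the left-hand side.
Derivatives of the ansatz:
  u_x = A e^{x}
  u_y = 0
Term by term:
  (u_x)² = A^{2} e^{2 x}
  -u_x·u_y = 0
So the left-hand side equals
  A^{2} e^{2 x}
This must equal f(x, y) = 16 e^{2 x} identically.
Matching coefficients of the independent functions:
  [e^{2 x}]:  A^{2} = 16
These equations allow (A) = (-4) or (4).
Impose the point condition(s):
  u(0, 0) = 4  ⟹  A = 4
Only A = 4 satisfies everything.
Hence u(x, y) = 4 e^{x}.

Answer: u(x, y) = 4 e^{x}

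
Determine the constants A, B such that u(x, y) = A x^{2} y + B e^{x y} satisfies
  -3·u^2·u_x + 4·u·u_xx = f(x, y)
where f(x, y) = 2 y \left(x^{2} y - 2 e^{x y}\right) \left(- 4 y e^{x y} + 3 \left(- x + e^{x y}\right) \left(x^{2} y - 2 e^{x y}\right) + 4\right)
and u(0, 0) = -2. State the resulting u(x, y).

Answer: u(x, y) = x^{2} y - 2 e^{x y}

Derivation:
Substitute the ansatz u = A x^{2} y + B e^{x y} into the left-hand side.
Derivatives of the ansatz:
  u_x = 2 A x y + B y e^{x y}
  u_xx = 2 A y + B y^{2} e^{x y}
Term by term:
  -3·u^2·u_x = - 6 A^{3} x^{5} y^{3} - 3 A^{2} B x^{4} y^{3} e^{x y} - 12 A^{2} B x^{3} y^{2} e^{x y} - 6 A B^{2} x^{2} y^{2} e^{2 x y} - 6 A B^{2} x y e^{2 x y} - 3 B^{3} y e^{3 x y}
  4·u·u_xx = 8 A^{2} x^{2} y^{2} + 4 A B x^{2} y^{3} e^{x y} + 8 A B y e^{x y} + 4 B^{2} y^{2} e^{2 x y}
So the left-hand side equals
  - 6 A^{3} x^{5} y^{3} - 3 A^{2} B x^{4} y^{3} e^{x y} - 12 A^{2} B x^{3} y^{2} e^{x y} + 8 A^{2} x^{2} y^{2} - 6 A B^{2} x^{2} y^{2} e^{2 x y} - 6 A B^{2} x y e^{2 x y} + 4 A B x^{2} y^{3} e^{x y} + 8 A B y e^{x y} - 3 B^{3} y e^{3 x y} + 4 B^{2} y^{2} e^{2 x y}
This must equal f(x, y) identically; expanded, f = - 6 x^{5} y^{3} + 6 x^{4} y^{3} e^{x y} + 24 x^{3} y^{2} e^{x y} - 8 x^{2} y^{3} e^{x y} - 24 x^{2} y^{2} e^{2 x y} + 8 x^{2} y^{2} - 24 x y e^{2 x y} + 16 y^{2} e^{2 x y} + 24 y e^{3 x y} - 16 y e^{x y}.
Matching coefficients of the independent functions:
  [x^{2} y^{2}]:  8 A^{2} = 8
  [x^{5} y^{3}]:  - 6 A^{3} = -6
  [y e^{x y}]:  8 A B = -16
  [y e^{3 x y}]:  - 3 B^{3} = 24
  [y^{2} e^{2 x y}]:  4 B^{2} = 16
  [x y e^{2 x y}, x^{2} y^{2} e^{2 x y}]:  - 6 A B^{2} = -24
  [x^{2} y^{3} e^{x y}]:  4 A B = -8
  [x^{3} y^{2} e^{x y}]:  - 12 A^{2} B = 24
  [x^{4} y^{3} e^{x y}]:  - 3 A^{2} B = 6
Solving: A = 1, B = -2.
Check against the point condition:
  u(0, 0) = -2  ⟹  B = -2  ✓
Hence u(x, y) = x^{2} y - 2 e^{x y}.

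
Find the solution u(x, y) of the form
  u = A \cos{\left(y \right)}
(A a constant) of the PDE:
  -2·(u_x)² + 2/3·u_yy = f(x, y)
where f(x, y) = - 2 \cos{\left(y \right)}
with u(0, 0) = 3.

Answer: u(x, y) = 3 \cos{\left(y \right)}

Derivation:
Substitute the ansatz u = A \cos{\left(y \right)} into the left-hand side.
Derivatives of the ansatz:
  u_x = 0
  u_yy = - A \cos{\left(y \right)}
Term by term:
  -2·(u_x)² = 0
  2/3·u_yy = - \frac{2 A \cos{\left(y \right)}}{3}
So the left-hand side equals
  - \frac{2 A \cos{\left(y \right)}}{3}
This must equal f(x, y) = - 2 \cos{\left(y \right)} identically.
Matching coefficients of the independent functions:
  [\cos{\left(y \right)}]:  - \frac{2 A}{3} = -2
Solving: A = 3.
Check against the point condition:
  u(0, 0) = 3  ⟹  A = 3  ✓
Hence u(x, y) = 3 \cos{\left(y \right)}.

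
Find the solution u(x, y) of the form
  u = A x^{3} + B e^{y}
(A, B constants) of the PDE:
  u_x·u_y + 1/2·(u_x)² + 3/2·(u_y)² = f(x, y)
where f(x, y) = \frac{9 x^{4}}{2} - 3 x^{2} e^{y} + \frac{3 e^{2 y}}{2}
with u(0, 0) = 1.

Substitute the ansatz u = A x^{3} + B e^{y} into the left-hand side.
Derivatives of the ansatz:
  u_x = 3 A x^{2}
  u_y = B e^{y}
Term by term:
  u_x·u_y = 3 A B x^{2} e^{y}
  1/2·(u_x)² = \frac{9 A^{2} x^{4}}{2}
  3/2·(u_y)² = \frac{3 B^{2} e^{2 y}}{2}
So the left-hand side equals
  \frac{9 A^{2} x^{4}}{2} + 3 A B x^{2} e^{y} + \frac{3 B^{2} e^{2 y}}{2}
This must equal f(x, y) = \frac{9 x^{4}}{2} - 3 x^{2} e^{y} + \frac{3 e^{2 y}}{2} identically.
Matching coefficients of the independent functions:
  [x^{4}]:  \frac{9 A^{2}}{2} = \frac{9}{2}
  [x^{2} e^{y}]:  3 A B = -3
  [e^{2 y}]:  \frac{3 B^{2}}{2} = \frac{3}{2}
These equations allow (A, B) = (-1, 1) or (1, -1).
Impose the point condition(s):
  u(0, 0) = 1  ⟹  B = 1
Only A = -1, B = 1 satisfies everything.
Hence u(x, y) = - x^{3} + e^{y}.

Answer: u(x, y) = - x^{3} + e^{y}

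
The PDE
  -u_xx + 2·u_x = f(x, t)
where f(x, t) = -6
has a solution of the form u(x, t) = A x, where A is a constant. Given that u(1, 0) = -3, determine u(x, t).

Substitute the ansatz u = A x into the left-hand side.
Derivatives of the ansatz:
  u_xx = 0
  u_x = A
Term by term:
  -u_xx = 0
  2·u_x = 2 A
So the left-hand side equals
  2 A
This must equal f(x, t) = -6 identically.
Matching coefficients of the independent functions:
  [constant term]:  2 A = -6
Solving: A = -3.
Check against the point condition:
  u(1, 0) = -3  ⟹  A = -3  ✓
Hence u(x, t) = - 3 x.

Answer: u(x, t) = - 3 x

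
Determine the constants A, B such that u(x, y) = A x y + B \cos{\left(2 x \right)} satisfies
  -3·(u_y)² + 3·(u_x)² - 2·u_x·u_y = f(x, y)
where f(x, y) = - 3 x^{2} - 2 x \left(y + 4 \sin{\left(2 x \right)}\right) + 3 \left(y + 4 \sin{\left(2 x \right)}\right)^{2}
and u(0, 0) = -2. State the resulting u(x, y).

Substitute the ansatz u = A x y + B \cos{\left(2 x \right)} into the left-hand side.
Derivatives of the ansatz:
  u_y = A x
  u_x = A y - 2 B \sin{\left(2 x \right)}
Term by term:
  -3·(u_y)² = - 3 A^{2} x^{2}
  3·(u_x)² = 3 A^{2} y^{2} - 12 A B y \sin{\left(2 x \right)} + 12 B^{2} \sin^{2}{\left(2 x \right)}
  -2·u_x·u_y = - 2 A^{2} x y + 4 A B x \sin{\left(2 x \right)}
So the left-hand side equals
  - 3 A^{2} x^{2} - 2 A^{2} x y + 3 A^{2} y^{2} + 4 A B x \sin{\left(2 x \right)} - 12 A B y \sin{\left(2 x \right)} + 12 B^{2} \sin^{2}{\left(2 x \right)}
This must equal f(x, y) identically; expanded, f = - 3 x^{2} - 2 x y - 8 x \sin{\left(2 x \right)} + 3 y^{2} + 24 y \sin{\left(2 x \right)} + 48 \sin^{2}{\left(2 x \right)}.
Matching coefficients of the independent functions:
  [x^{2}]:  - 3 A^{2} = -3
  [y^{2}]:  3 A^{2} = 3
  [x y]:  - 2 A^{2} = -2
  [x \sin{\left(2 x \right)}]:  4 A B = -8
  [y \sin{\left(2 x \right)}]:  - 12 A B = 24
  [\sin^{2}{\left(2 x \right)}]:  12 B^{2} = 48
These equations allow (A, B) = (-1, 2) or (1, -2).
Impose the point condition(s):
  u(0, 0) = -2  ⟹  B = -2
Only A = 1, B = -2 satisfies everything.
Hence u(x, y) = x y - 2 \cos{\left(2 x \right)}.

Answer: u(x, y) = x y - 2 \cos{\left(2 x \right)}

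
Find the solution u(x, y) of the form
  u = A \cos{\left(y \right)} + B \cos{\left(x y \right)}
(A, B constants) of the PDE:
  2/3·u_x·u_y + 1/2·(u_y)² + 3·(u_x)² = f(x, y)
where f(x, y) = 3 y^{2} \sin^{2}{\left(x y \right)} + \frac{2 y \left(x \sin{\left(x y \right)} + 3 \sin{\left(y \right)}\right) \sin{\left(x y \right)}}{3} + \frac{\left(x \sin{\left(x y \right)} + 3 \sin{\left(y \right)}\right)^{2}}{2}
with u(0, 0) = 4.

Substitute the ansatz u = A \cos{\left(y \right)} + B \cos{\left(x y \right)} into the left-hand side.
Derivatives of the ansatz:
  u_x = - B y \sin{\left(x y \right)}
  u_y = - A \sin{\left(y \right)} - B x \sin{\left(x y \right)}
Term by term:
  2/3·u_x·u_y = \frac{2 A B y \sin{\left(y \right)} \sin{\left(x y \right)}}{3} + \frac{2 B^{2} x y \sin^{2}{\left(x y \right)}}{3}
  1/2·(u_y)² = \frac{A^{2} \sin^{2}{\left(y \right)}}{2} + A B x \sin{\left(y \right)} \sin{\left(x y \right)} + \frac{B^{2} x^{2} \sin^{2}{\left(x y \right)}}{2}
  3·(u_x)² = 3 B^{2} y^{2} \sin^{2}{\left(x y \right)}
So the left-hand side equals
  \frac{A^{2} \sin^{2}{\left(y \right)}}{2} + A B x \sin{\left(y \right)} \sin{\left(x y \right)} + \frac{2 A B y \sin{\left(y \right)} \sin{\left(x y \right)}}{3} + \frac{B^{2} x^{2} \sin^{2}{\left(x y \right)}}{2} + \frac{2 B^{2} x y \sin^{2}{\left(x y \right)}}{3} + 3 B^{2} y^{2} \sin^{2}{\left(x y \right)}
This must equal f(x, y) identically; expanded, f = \frac{x^{2} \sin^{2}{\left(x y \right)}}{2} + \frac{2 x y \sin^{2}{\left(x y \right)}}{3} + 3 x \sin{\left(y \right)} \sin{\left(x y \right)} + 3 y^{2} \sin^{2}{\left(x y \right)} + 2 y \sin{\left(y \right)} \sin{\left(x y \right)} + \frac{9 \sin^{2}{\left(y \right)}}{2}.
Matching coefficients of the independent functions:
  [x^{2} \sin^{2}{\left(x y \right)}]:  \frac{B^{2}}{2} = \frac{1}{2}
  [y^{2} \sin^{2}{\left(x y \right)}]:  3 B^{2} = 3
  [x y \sin^{2}{\left(x y \right)}]:  \frac{2 B^{2}}{3} = \frac{2}{3}
  [x \sin{\left(y \right)} \sin{\left(x y \right)}]:  A B = 3
  [y \sin{\left(y \right)} \sin{\left(x y \right)}]:  \frac{2 A B}{3} = 2
  [\sin^{2}{\left(y \right)}]:  \frac{A^{2}}{2} = \frac{9}{2}
These equations allow (A, B) = (-3, -1) or (3, 1).
Impose the point condition(s):
  u(0, 0) = 4  ⟹  A + B = 4
Only A = 3, B = 1 satisfies everything.
Hence u(x, y) = 3 \cos{\left(y \right)} + \cos{\left(x y \right)}.

Answer: u(x, y) = 3 \cos{\left(y \right)} + \cos{\left(x y \right)}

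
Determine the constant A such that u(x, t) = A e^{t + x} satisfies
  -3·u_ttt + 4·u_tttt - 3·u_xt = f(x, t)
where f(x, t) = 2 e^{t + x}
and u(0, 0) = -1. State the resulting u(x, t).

Substitute the ansatz u = A e^{t + x} into the left-hand side.
Derivatives of the ansatz:
  u_ttt = A e^{t} e^{x}
  u_tttt = A e^{t} e^{x}
  u_xt = A e^{t} e^{x}
Term by term:
  -3·u_ttt = - 3 A e^{t} e^{x}
  4·u_tttt = 4 A e^{t} e^{x}
  -3·u_xt = - 3 A e^{t} e^{x}
So the left-hand side equals
  - 2 A e^{t} e^{x}
This must equal f(x, t) identically; expanded, f = 2 e^{t} e^{x}.
Matching coefficients of the independent functions:
  [e^{t} e^{x}]:  - 2 A = 2
Solving: A = -1.
Check against the point condition:
  u(0, 0) = -1  ⟹  A = -1  ✓
Hence u(x, t) = - e^{t + x}.

Answer: u(x, t) = - e^{t + x}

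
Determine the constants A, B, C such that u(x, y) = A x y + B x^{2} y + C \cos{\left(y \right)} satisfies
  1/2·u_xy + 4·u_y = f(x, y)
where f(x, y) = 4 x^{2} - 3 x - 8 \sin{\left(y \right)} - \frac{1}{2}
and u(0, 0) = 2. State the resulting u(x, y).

Substitute the ansatz u = A x y + B x^{2} y + C \cos{\left(y \right)} into the left-hand side.
Derivatives of the ansatz:
  u_xy = A + 2 B x
  u_y = A x + B x^{2} - C \sin{\left(y \right)}
Term by term:
  1/2·u_xy = \frac{A}{2} + B x
  4·u_y = 4 A x + 4 B x^{2} - 4 C \sin{\left(y \right)}
So the left-hand side equals
  4 A x + \frac{A}{2} + 4 B x^{2} + B x - 4 C \sin{\left(y \right)}
This must equal f(x, y) = 4 x^{2} - 3 x - 8 \sin{\left(y \right)} - \frac{1}{2} identically.
Matching coefficients of the independent functions:
  [constant term]:  \frac{A}{2} = - \frac{1}{2}
  [x]:  4 A + B = -3
  [x^{2}]:  4 B = 4
  [\sin{\left(y \right)}]:  - 4 C = -8
Solving: A = -1, B = 1, C = 2.
Check against the point condition:
  u(0, 0) = 2  ⟹  C = 2  ✓
Hence u(x, y) = x^{2} y - x y + 2 \cos{\left(y \right)}.

Answer: u(x, y) = x^{2} y - x y + 2 \cos{\left(y \right)}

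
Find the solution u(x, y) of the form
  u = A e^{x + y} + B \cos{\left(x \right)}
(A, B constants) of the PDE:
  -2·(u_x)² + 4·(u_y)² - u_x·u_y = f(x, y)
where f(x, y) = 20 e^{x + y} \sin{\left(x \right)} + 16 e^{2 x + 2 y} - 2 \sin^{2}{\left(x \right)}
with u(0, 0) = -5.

Substitute the ansatz u = A e^{x + y} + B \cos{\left(x \right)} into the left-hand side.
Derivatives of the ansatz:
  u_x = A e^{x} e^{y} - B \sin{\left(x \right)}
  u_y = A e^{x} e^{y}
Term by term:
  -2·(u_x)² = - 2 A^{2} e^{2 x} e^{2 y} + 4 A B e^{x} e^{y} \sin{\left(x \right)} - 2 B^{2} \sin^{2}{\left(x \right)}
  4·(u_y)² = 4 A^{2} e^{2 x} e^{2 y}
  -u_x·u_y = - A^{2} e^{2 x} e^{2 y} + A B e^{x} e^{y} \sin{\left(x \right)}
So the left-hand side equals
  A^{2} e^{2 x} e^{2 y} + 5 A B e^{x} e^{y} \sin{\left(x \right)} - 2 B^{2} \sin^{2}{\left(x \right)}
This must equal f(x, y) identically; expanded, f = 16 e^{2 x} e^{2 y} + 20 e^{x} e^{y} \sin{\left(x \right)} - 2 \sin^{2}{\left(x \right)}.
Matching coefficients of the independent functions:
  [e^{2 x} e^{2 y}]:  A^{2} = 16
  [e^{x} e^{y} \sin{\left(x \right)}]:  5 A B = 20
  [\sin^{2}{\left(x \right)}]:  - 2 B^{2} = -2
These equations allow (A, B) = (-4, -1) or (4, 1).
Impose the point condition(s):
  u(0, 0) = -5  ⟹  A + B = -5
Only A = -4, B = -1 satisfies everything.
Hence u(x, y) = - 4 e^{x + y} - \cos{\left(x \right)}.

Answer: u(x, y) = - 4 e^{x + y} - \cos{\left(x \right)}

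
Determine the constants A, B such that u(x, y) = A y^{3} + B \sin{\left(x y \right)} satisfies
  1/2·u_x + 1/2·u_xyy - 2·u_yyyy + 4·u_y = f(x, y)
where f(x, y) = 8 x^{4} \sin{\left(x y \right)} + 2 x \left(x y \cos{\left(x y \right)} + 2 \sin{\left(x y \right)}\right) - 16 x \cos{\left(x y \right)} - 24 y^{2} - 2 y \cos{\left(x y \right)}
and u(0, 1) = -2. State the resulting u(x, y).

Substitute the ansatz u = A y^{3} + B \sin{\left(x y \right)} into the left-hand side.
Derivatives of the ansatz:
  u_x = B y \cos{\left(x y \right)}
  u_xyy = - B x^{2} y \cos{\left(x y \right)} - 2 B x \sin{\left(x y \right)}
  u_yyyy = B x^{4} \sin{\left(x y \right)}
  u_y = 3 A y^{2} + B x \cos{\left(x y \right)}
Term by term:
  1/2·u_x = \frac{B y \cos{\left(x y \right)}}{2}
  1/2·u_xyy = - \frac{B x^{2} y \cos{\left(x y \right)}}{2} - B x \sin{\left(x y \right)}
  -2·u_yyyy = - 2 B x^{4} \sin{\left(x y \right)}
  4·u_y = 12 A y^{2} + 4 B x \cos{\left(x y \right)}
So the left-hand side equals
  12 A y^{2} - 2 B x^{4} \sin{\left(x y \right)} - \frac{B x^{2} y \cos{\left(x y \right)}}{2} - B x \sin{\left(x y \right)} + 4 B x \cos{\left(x y \right)} + \frac{B y \cos{\left(x y \right)}}{2}
This must equal f(x, y) identically; expanded, f = 8 x^{4} \sin{\left(x y \right)} + 2 x^{2} y \cos{\left(x y \right)} + 4 x \sin{\left(x y \right)} - 16 x \cos{\left(x y \right)} - 24 y^{2} - 2 y \cos{\left(x y \right)}.
Matching coefficients of the independent functions:
  [y^{2}]:  12 A = -24
  [x \sin{\left(x y \right)}]:  - B = 4
  [x \cos{\left(x y \right)}]:  4 B = -16
  [x^{4} \sin{\left(x y \right)}]:  - 2 B = 8
  [y \cos{\left(x y \right)}]:  \frac{B}{2} = -2
  [x^{2} y \cos{\left(x y \right)}]:  - \frac{B}{2} = 2
Solving: A = -2, B = -4.
Check against the point condition:
  u(0, 1) = -2  ⟹  A = -2  ✓
Hence u(x, y) = - 2 y^{3} - 4 \sin{\left(x y \right)}.

Answer: u(x, y) = - 2 y^{3} - 4 \sin{\left(x y \right)}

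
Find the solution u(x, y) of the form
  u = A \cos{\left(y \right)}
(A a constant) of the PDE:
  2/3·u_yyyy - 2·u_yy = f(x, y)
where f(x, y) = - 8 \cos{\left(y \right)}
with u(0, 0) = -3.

Substitute the ansatz u = A \cos{\left(y \right)} into the left-hand side.
Derivatives of the ansatz:
  u_yyyy = A \cos{\left(y \right)}
  u_yy = - A \cos{\left(y \right)}
Term by term:
  2/3·u_yyyy = \frac{2 A \cos{\left(y \right)}}{3}
  -2·u_yy = 2 A \cos{\left(y \right)}
So the left-hand side equals
  \frac{8 A \cos{\left(y \right)}}{3}
This must equal f(x, y) = - 8 \cos{\left(y \right)} identically.
Matching coefficients of the independent functions:
  [\cos{\left(y \right)}]:  \frac{8 A}{3} = -8
Solving: A = -3.
Check against the point condition:
  u(0, 0) = -3  ⟹  A = -3  ✓
Hence u(x, y) = - 3 \cos{\left(y \right)}.

Answer: u(x, y) = - 3 \cos{\left(y \right)}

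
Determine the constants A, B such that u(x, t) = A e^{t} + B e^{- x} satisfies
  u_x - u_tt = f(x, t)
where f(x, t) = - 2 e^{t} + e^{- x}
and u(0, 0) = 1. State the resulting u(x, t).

Answer: u(x, t) = 2 e^{t} - e^{- x}

Derivation:
Substitute the ansatz u = A e^{t} + B e^{- x} into the left-hand side.
Derivatives of the ansatz:
  u_x = - B e^{- x}
  u_tt = A e^{t}
Term by term:
  u_x = - B e^{- x}
  -u_tt = - A e^{t}
So the left-hand side equals
  - A e^{t} - B e^{- x}
This must equal f(x, t) = - 2 e^{t} + e^{- x} identically.
Matching coefficients of the independent functions:
  [e^{t}]:  - A = -2
  [e^{- x}]:  - B = 1
Solving: A = 2, B = -1.
Check against the point condition:
  u(0, 0) = 1  ⟹  A + B = 1  ✓
Hence u(x, t) = 2 e^{t} - e^{- x}.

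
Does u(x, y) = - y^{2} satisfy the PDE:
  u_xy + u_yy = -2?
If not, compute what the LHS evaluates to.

Evaluate each term of the left-hand side for u = - y^{2}.
Derivatives:
  u_xy = 0
  u_yy = -2
Terms:
  u_xy = 0
  u_yy = -2
Sum: LHS = -2
This is exactly the given right-hand side, so u is a solution.

Answer: Yes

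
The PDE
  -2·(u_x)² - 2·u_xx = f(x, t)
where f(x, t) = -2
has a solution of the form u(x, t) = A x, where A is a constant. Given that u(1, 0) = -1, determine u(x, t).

Substitute the ansatz u = A x into the left-hand side.
Derivatives of the ansatz:
  u_x = A
  u_xx = 0
Term by term:
  -2·(u_x)² = - 2 A^{2}
  -2·u_xx = 0
So the left-hand side equals
  - 2 A^{2}
This must equal f(x, t) = -2 identically.
Matching coefficients of the independent functions:
  [constant term]:  - 2 A^{2} = -2
These equations allow (A) = (-1) or (1).
Impose the point condition(s):
  u(1, 0) = -1  ⟹  A = -1
Only A = -1 satisfies everything.
Hence u(x, t) = - x.

Answer: u(x, t) = - x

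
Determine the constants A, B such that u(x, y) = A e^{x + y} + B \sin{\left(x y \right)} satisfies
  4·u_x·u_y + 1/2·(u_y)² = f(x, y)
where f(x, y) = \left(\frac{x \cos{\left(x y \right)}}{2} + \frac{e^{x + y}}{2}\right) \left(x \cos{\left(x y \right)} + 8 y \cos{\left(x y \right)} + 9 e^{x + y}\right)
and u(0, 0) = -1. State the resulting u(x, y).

Substitute the ansatz u = A e^{x + y} + B \sin{\left(x y \right)} into the left-hand side.
Derivatives of the ansatz:
  u_x = A e^{x} e^{y} + B y \cos{\left(x y \right)}
  u_y = A e^{x} e^{y} + B x \cos{\left(x y \right)}
Term by term:
  4·u_x·u_y = 4 A^{2} e^{2 x} e^{2 y} + 4 A B x e^{x} e^{y} \cos{\left(x y \right)} + 4 A B y e^{x} e^{y} \cos{\left(x y \right)} + 4 B^{2} x y \cos^{2}{\left(x y \right)}
  1/2·(u_y)² = \frac{A^{2} e^{2 x} e^{2 y}}{2} + A B x e^{x} e^{y} \cos{\left(x y \right)} + \frac{B^{2} x^{2} \cos^{2}{\left(x y \right)}}{2}
So the left-hand side equals
  \frac{9 A^{2} e^{2 x} e^{2 y}}{2} + 5 A B x e^{x} e^{y} \cos{\left(x y \right)} + 4 A B y e^{x} e^{y} \cos{\left(x y \right)} + \frac{B^{2} x^{2} \cos^{2}{\left(x y \right)}}{2} + 4 B^{2} x y \cos^{2}{\left(x y \right)}
This must equal f(x, y) identically; expanded, f = \frac{x^{2} \cos^{2}{\left(x y \right)}}{2} + 4 x y \cos^{2}{\left(x y \right)} + 5 x e^{x} e^{y} \cos{\left(x y \right)} + 4 y e^{x} e^{y} \cos{\left(x y \right)} + \frac{9 e^{2 x} e^{2 y}}{2}.
Matching coefficients of the independent functions:
  [x^{2} \cos^{2}{\left(x y \right)}]:  \frac{B^{2}}{2} = \frac{1}{2}
  [e^{2 x} e^{2 y}]:  \frac{9 A^{2}}{2} = \frac{9}{2}
  [x y \cos^{2}{\left(x y \right)}]:  4 B^{2} = 4
  [x e^{x} e^{y} \cos{\left(x y \right)}]:  5 A B = 5
  [y e^{x} e^{y} \cos{\left(x y \right)}]:  4 A B = 4
These equations allow (A, B) = (-1, -1) or (1, 1).
Impose the point condition(s):
  u(0, 0) = -1  ⟹  A = -1
Only A = -1, B = -1 satisfies everything.
Hence u(x, y) = - e^{x + y} - \sin{\left(x y \right)}.

Answer: u(x, y) = - e^{x + y} - \sin{\left(x y \right)}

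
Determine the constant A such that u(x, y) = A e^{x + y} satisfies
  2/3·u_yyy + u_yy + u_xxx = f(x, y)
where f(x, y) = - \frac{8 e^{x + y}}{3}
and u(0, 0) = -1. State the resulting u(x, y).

Substitute the ansatz u = A e^{x + y} into the left-hand side.
Derivatives of the ansatz:
  u_yyy = A e^{x} e^{y}
  u_yy = A e^{x} e^{y}
  u_xxx = A e^{x} e^{y}
Term by term:
  2/3·u_yyy = \frac{2 A e^{x} e^{y}}{3}
  u_yy = A e^{x} e^{y}
  u_xxx = A e^{x} e^{y}
So the left-hand side equals
  \frac{8 A e^{x} e^{y}}{3}
This must equal f(x, y) identically; expanded, f = - \frac{8 e^{x} e^{y}}{3}.
Matching coefficients of the independent functions:
  [e^{x} e^{y}]:  \frac{8 A}{3} = - \frac{8}{3}
Solving: A = -1.
Check against the point condition:
  u(0, 0) = -1  ⟹  A = -1  ✓
Hence u(x, y) = - e^{x + y}.

Answer: u(x, y) = - e^{x + y}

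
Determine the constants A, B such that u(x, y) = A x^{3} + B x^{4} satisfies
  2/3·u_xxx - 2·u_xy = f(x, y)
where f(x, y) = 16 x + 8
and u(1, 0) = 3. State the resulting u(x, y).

Substitute the ansatz u = A x^{3} + B x^{4} into the left-hand side.
Derivatives of the ansatz:
  u_xxx = 6 A + 24 B x
  u_xy = 0
Term by term:
  2/3·u_xxx = 4 A + 16 B x
  -2·u_xy = 0
So the left-hand side equals
  4 A + 16 B x
This must equal f(x, y) = 16 x + 8 identically.
Matching coefficients of the independent functions:
  [constant term]:  4 A = 8
  [x]:  16 B = 16
Solving: A = 2, B = 1.
Check against the point condition:
  u(1, 0) = 3  ⟹  A + B = 3  ✓
Hence u(x, y) = x^{4} + 2 x^{3}.

Answer: u(x, y) = x^{4} + 2 x^{3}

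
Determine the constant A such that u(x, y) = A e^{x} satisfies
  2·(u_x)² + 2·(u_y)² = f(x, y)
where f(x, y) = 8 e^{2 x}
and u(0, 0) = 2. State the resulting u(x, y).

Substitute the ansatz u = A e^{x} into the left-hand side.
Derivatives of the ansatz:
  u_x = A e^{x}
  u_y = 0
Term by term:
  2·(u_x)² = 2 A^{2} e^{2 x}
  2·(u_y)² = 0
So the left-hand side equals
  2 A^{2} e^{2 x}
This must equal f(x, y) = 8 e^{2 x} identically.
Matching coefficients of the independent functions:
  [e^{2 x}]:  2 A^{2} = 8
These equations allow (A) = (-2) or (2).
Impose the point condition(s):
  u(0, 0) = 2  ⟹  A = 2
Only A = 2 satisfies everything.
Hence u(x, y) = 2 e^{x}.

Answer: u(x, y) = 2 e^{x}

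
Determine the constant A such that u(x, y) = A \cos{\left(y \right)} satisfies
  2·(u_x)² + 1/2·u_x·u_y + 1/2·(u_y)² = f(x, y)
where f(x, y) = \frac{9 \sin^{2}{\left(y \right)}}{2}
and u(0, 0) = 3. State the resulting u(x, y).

Answer: u(x, y) = 3 \cos{\left(y \right)}

Derivation:
Substitute the ansatz u = A \cos{\left(y \right)} into the left-hand side.
Derivatives of the ansatz:
  u_x = 0
  u_y = - A \sin{\left(y \right)}
Term by term:
  2·(u_x)² = 0
  1/2·u_x·u_y = 0
  1/2·(u_y)² = \frac{A^{2} \sin^{2}{\left(y \right)}}{2}
So the left-hand side equals
  \frac{A^{2} \sin^{2}{\left(y \right)}}{2}
This must equal f(x, y) = \frac{9 \sin^{2}{\left(y \right)}}{2} identically.
Matching coefficients of the independent functions:
  [\sin^{2}{\left(y \right)}]:  \frac{A^{2}}{2} = \frac{9}{2}
These equations allow (A) = (-3) or (3).
Impose the point condition(s):
  u(0, 0) = 3  ⟹  A = 3
Only A = 3 satisfies everything.
Hence u(x, y) = 3 \cos{\left(y \right)}.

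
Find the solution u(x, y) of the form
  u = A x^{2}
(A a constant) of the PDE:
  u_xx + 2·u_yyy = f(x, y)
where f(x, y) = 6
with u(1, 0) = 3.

Answer: u(x, y) = 3 x^{2}

Derivation:
Substitute the ansatz u = A x^{2} into the left-hand side.
Derivatives of the ansatz:
  u_xx = 2 A
  u_yyy = 0
Term by term:
  u_xx = 2 A
  2·u_yyy = 0
So the left-hand side equals
  2 A
This must equal f(x, y) = 6 identically.
Matching coefficients of the independent functions:
  [constant term]:  2 A = 6
Solving: A = 3.
Check against the point condition:
  u(1, 0) = 3  ⟹  A = 3  ✓
Hence u(x, y) = 3 x^{2}.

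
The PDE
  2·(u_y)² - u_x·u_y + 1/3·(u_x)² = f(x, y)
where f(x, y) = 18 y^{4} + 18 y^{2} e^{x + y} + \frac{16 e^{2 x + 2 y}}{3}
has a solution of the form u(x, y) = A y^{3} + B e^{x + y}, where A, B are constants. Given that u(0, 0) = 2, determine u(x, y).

Substitute the ansatz u = A y^{3} + B e^{x + y} into the left-hand side.
Derivatives of the ansatz:
  u_y = 3 A y^{2} + B e^{x} e^{y}
  u_x = B e^{x} e^{y}
Term by term:
  2·(u_y)² = 18 A^{2} y^{4} + 12 A B y^{2} e^{x} e^{y} + 2 B^{2} e^{2 x} e^{2 y}
  -u_x·u_y = - 3 A B y^{2} e^{x} e^{y} - B^{2} e^{2 x} e^{2 y}
  1/3·(u_x)² = \frac{B^{2} e^{2 x} e^{2 y}}{3}
So the left-hand side equals
  18 A^{2} y^{4} + 9 A B y^{2} e^{x} e^{y} + \frac{4 B^{2} e^{2 x} e^{2 y}}{3}
This must equal f(x, y) identically; expanded, f = 18 y^{4} + 18 y^{2} e^{x} e^{y} + \frac{16 e^{2 x} e^{2 y}}{3}.
Matching coefficients of the independent functions:
  [y^{4}]:  18 A^{2} = 18
  [e^{2 x} e^{2 y}]:  \frac{4 B^{2}}{3} = \frac{16}{3}
  [y^{2} e^{x} e^{y}]:  9 A B = 18
These equations allow (A, B) = (-1, -2) or (1, 2).
Impose the point condition(s):
  u(0, 0) = 2  ⟹  B = 2
Only A = 1, B = 2 satisfies everything.
Hence u(x, y) = y^{3} + 2 e^{x + y}.

Answer: u(x, y) = y^{3} + 2 e^{x + y}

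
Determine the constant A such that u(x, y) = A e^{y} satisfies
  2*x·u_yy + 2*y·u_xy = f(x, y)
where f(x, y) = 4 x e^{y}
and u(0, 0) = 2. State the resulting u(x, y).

Substitute the ansatz u = A e^{y} into the left-hand side.
Derivatives of the ansatz:
  u_yy = A e^{y}
  u_xy = 0
Term by term:
  2*x·u_yy = 2 A x e^{y}
  2*y·u_xy = 0
So the left-hand side equals
  2 A x e^{y}
This must equal f(x, y) = 4 x e^{y} identically.
Matching coefficients of the independent functions:
  [x e^{y}]:  2 A = 4
Solving: A = 2.
Check against the point condition:
  u(0, 0) = 2  ⟹  A = 2  ✓
Hence u(x, y) = 2 e^{y}.

Answer: u(x, y) = 2 e^{y}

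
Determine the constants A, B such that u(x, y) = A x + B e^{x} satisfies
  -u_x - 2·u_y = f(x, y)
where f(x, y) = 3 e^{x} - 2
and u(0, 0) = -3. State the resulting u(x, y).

Substitute the ansatz u = A x + B e^{x} into the left-hand side.
Derivatives of the ansatz:
  u_x = A + B e^{x}
  u_y = 0
Term by term:
  -u_x = - A - B e^{x}
  -2·u_y = 0
So the left-hand side equals
  - A - B e^{x}
This must equal f(x, y) = 3 e^{x} - 2 identically.
Matching coefficients of the independent functions:
  [constant term]:  - A = -2
  [e^{x}]:  - B = 3
Solving: A = 2, B = -3.
Check against the point condition:
  u(0, 0) = -3  ⟹  B = -3  ✓
Hence u(x, y) = 2 x - 3 e^{x}.

Answer: u(x, y) = 2 x - 3 e^{x}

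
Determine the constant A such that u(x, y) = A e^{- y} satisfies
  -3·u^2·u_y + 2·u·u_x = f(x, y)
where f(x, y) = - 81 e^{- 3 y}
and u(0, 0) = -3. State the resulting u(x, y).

Answer: u(x, y) = - 3 e^{- y}

Derivation:
Substitute the ansatz u = A e^{- y} into the left-hand side.
Derivatives of the ansatz:
  u_y = - A e^{- y}
  u_x = 0
Term by term:
  -3·u^2·u_y = 3 A^{3} e^{- 3 y}
  2·u·u_x = 0
So the left-hand side equals
  3 A^{3} e^{- 3 y}
This must equal f(x, y) = - 81 e^{- 3 y} identically.
Matching coefficients of the independent functions:
  [e^{- 3 y}]:  3 A^{3} = -81
Solving: A = -3.
Check against the point condition:
  u(0, 0) = -3  ⟹  A = -3  ✓
Hence u(x, y) = - 3 e^{- y}.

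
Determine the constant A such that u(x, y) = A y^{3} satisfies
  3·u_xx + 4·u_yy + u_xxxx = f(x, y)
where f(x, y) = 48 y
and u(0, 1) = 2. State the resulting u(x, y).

Substitute the ansatz u = A y^{3} into the left-hand side.
Derivatives of the ansatz:
  u_xx = 0
  u_yy = 6 A y
  u_xxxx = 0
Term by term:
  3·u_xx = 0
  4·u_yy = 24 A y
  u_xxxx = 0
So the left-hand side equals
  24 A y
This must equal f(x, y) = 48 y identically.
Matching coefficients of the independent functions:
  [y]:  24 A = 48
Solving: A = 2.
Check against the point condition:
  u(0, 1) = 2  ⟹  A = 2  ✓
Hence u(x, y) = 2 y^{3}.

Answer: u(x, y) = 2 y^{3}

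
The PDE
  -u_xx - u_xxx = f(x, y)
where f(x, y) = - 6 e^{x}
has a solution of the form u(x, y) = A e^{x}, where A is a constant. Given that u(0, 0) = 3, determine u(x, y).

Substitute the ansatz u = A e^{x} into the left-hand side.
Derivatives of the ansatz:
  u_xx = A e^{x}
  u_xxx = A e^{x}
Term by term:
  -u_xx = - A e^{x}
  -u_xxx = - A e^{x}
So the left-hand side equals
  - 2 A e^{x}
This must equal f(x, y) = - 6 e^{x} identically.
Matching coefficients of the independent functions:
  [e^{x}]:  - 2 A = -6
Solving: A = 3.
Check against the point condition:
  u(0, 0) = 3  ⟹  A = 3  ✓
Hence u(x, y) = 3 e^{x}.

Answer: u(x, y) = 3 e^{x}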